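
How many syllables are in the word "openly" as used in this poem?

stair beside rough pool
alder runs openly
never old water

3

"openly" has 3 syllables.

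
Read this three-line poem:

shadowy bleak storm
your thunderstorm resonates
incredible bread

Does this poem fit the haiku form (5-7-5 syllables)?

Line 1: "shadowy bleak storm": 3+1+1 = 5 ✓
Line 2: "your thunderstorm resonates": 1+3+3 = 7 ✓
Line 3: "incredible bread": 4+1 = 5 ✓

Yes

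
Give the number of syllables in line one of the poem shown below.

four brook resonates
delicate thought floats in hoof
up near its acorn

5

Line one: "four brook resonates": 1+1+3 = 5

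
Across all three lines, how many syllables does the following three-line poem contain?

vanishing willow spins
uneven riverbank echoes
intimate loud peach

19

Line 1: vanishing(3) + willow(2) + spins(1) = 6
Line 2: uneven(3) + riverbank(3) + echoes(2) = 8
Line 3: intimate(3) + loud(1) + peach(1) = 5
Total: 6 + 8 + 5 = 19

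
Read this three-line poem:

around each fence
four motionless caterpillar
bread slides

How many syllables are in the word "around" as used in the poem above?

2

"around" has 2 syllables.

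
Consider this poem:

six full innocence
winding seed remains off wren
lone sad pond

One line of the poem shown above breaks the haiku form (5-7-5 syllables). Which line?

Line 1: six(1) + full(1) + innocence(3) = 5 ✓
Line 2: winding(2) + seed(1) + remains(2) + off(1) + wren(1) = 7 ✓
Line 3: lone(1) + sad(1) + pond(1) = 3 (expected 5)

The third line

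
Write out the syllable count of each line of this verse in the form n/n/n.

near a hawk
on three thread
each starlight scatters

3/3/5

Line 1: near(1) + a(1) + hawk(1) = 3
Line 2: on(1) + three(1) + thread(1) = 3
Line 3: each(1) + starlight(2) + scatters(2) = 5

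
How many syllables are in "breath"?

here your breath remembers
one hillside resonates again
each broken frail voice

"breath" has 1 syllable.

1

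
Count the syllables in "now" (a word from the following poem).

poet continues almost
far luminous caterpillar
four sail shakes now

1

"now" has 1 syllable.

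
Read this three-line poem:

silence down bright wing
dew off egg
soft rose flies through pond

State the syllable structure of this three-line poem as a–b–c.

5–3–5

Line 1: silence (2), down (1), bright (1), wing (1) → 5
Line 2: dew (1), off (1), egg (1) → 3
Line 3: soft (1), rose (1), flies (1), through (1), pond (1) → 5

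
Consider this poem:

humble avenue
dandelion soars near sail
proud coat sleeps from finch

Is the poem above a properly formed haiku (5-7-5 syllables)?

Line 1: humble(2) + avenue(3) = 5 ✓
Line 2: dandelion(4) + soars(1) + near(1) + sail(1) = 7 ✓
Line 3: proud(1) + coat(1) + sleeps(1) + from(1) + finch(1) = 5 ✓

Yes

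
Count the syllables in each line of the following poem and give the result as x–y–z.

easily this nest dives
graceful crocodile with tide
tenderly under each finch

Line 1: "easily this nest dives": 3+1+1+1 = 6
Line 2: "graceful crocodile with tide": 2+3+1+1 = 7
Line 3: "tenderly under each finch": 3+2+1+1 = 7

6–7–7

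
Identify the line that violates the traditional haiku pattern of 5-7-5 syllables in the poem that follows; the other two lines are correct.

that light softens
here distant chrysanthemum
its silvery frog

Line 1: "that light softens": 1+1+2 = 4 (expected 5)
Line 2: "here distant chrysanthemum": 1+2+4 = 7 ✓
Line 3: "its silvery frog": 1+3+1 = 5 ✓

Line 1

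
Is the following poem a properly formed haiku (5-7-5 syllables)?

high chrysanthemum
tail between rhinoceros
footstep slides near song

Yes

Line 1: high(1) + chrysanthemum(4) = 5 ✓
Line 2: tail(1) + between(2) + rhinoceros(4) = 7 ✓
Line 3: footstep(2) + slides(1) + near(1) + song(1) = 5 ✓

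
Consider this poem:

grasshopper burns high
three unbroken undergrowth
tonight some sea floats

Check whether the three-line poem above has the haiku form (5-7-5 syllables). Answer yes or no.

Line 1: grasshopper(3) + burns(1) + high(1) = 5 ✓
Line 2: three(1) + unbroken(3) + undergrowth(3) = 7 ✓
Line 3: tonight(2) + some(1) + sea(1) + floats(1) = 5 ✓

Yes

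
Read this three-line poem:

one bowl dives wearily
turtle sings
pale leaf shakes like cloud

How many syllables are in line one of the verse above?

Line one: "one bowl dives wearily": 1+1+1+3 = 6

6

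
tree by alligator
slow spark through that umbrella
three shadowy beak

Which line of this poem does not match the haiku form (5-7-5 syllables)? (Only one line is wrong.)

Line 1: tree(1) + by(1) + alligator(4) = 6 (expected 5)
Line 2: slow(1) + spark(1) + through(1) + that(1) + umbrella(3) = 7 ✓
Line 3: three(1) + shadowy(3) + beak(1) = 5 ✓

Line 1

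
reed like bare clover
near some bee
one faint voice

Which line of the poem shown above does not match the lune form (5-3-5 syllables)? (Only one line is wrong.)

The third line

Line 1: reed (1), like (1), bare (1), clover (2) → 5 ✓
Line 2: near (1), some (1), bee (1) → 3 ✓
Line 3: one (1), faint (1), voice (1) → 3 (expected 5)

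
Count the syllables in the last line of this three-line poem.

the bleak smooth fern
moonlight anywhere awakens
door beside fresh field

The last line: door (1), beside (2), fresh (1), field (1) → 5

5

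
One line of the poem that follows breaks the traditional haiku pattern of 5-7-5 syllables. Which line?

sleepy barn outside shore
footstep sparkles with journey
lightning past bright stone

Line 1

Line 1: sleepy(2) + barn(1) + outside(2) + shore(1) = 6 (expected 5)
Line 2: footstep(2) + sparkles(2) + with(1) + journey(2) = 7 ✓
Line 3: lightning(2) + past(1) + bright(1) + stone(1) = 5 ✓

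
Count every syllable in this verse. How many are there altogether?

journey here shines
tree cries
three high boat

9

Line 1: "journey here shines": 2+1+1 = 4
Line 2: "tree cries": 1+1 = 2
Line 3: "three high boat": 1+1+1 = 3
Total: 4 + 2 + 3 = 9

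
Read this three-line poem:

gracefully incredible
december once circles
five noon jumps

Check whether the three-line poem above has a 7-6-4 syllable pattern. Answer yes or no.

No

Line 1: gracefully(3) + incredible(4) = 7 ✓
Line 2: december(3) + once(1) + circles(2) = 6 ✓
Line 3: five(1) + noon(1) + jumps(1) = 3 (expected 4)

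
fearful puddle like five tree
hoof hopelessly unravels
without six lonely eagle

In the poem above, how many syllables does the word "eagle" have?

2

"eagle" has 2 syllables.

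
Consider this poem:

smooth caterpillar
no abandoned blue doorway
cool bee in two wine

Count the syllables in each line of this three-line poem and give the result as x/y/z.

5/7/5

Line 1: smooth (1), caterpillar (4) → 5
Line 2: no (1), abandoned (3), blue (1), doorway (2) → 7
Line 3: cool (1), bee (1), in (1), two (1), wine (1) → 5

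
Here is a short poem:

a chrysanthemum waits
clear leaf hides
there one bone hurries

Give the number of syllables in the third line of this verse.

The third line: "there one bone hurries": 1+1+1+2 = 5

5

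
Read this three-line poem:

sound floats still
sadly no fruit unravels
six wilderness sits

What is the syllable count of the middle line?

The middle line: sadly(2) + no(1) + fruit(1) + unravels(3) = 7

7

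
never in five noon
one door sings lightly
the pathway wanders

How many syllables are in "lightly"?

"lightly" has 2 syllables.

2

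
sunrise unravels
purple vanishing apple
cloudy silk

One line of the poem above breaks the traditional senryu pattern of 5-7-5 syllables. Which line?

The third line

Line 1: sunrise(2) + unravels(3) = 5 ✓
Line 2: purple(2) + vanishing(3) + apple(2) = 7 ✓
Line 3: cloudy(2) + silk(1) = 3 (expected 5)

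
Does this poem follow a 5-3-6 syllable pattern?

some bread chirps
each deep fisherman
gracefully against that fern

Line 1: some (1), bread (1), chirps (1) → 3 (expected 5)
Line 2: each (1), deep (1), fisherman (3) → 5 (expected 3)
Line 3: gracefully (3), against (2), that (1), fern (1) → 7 (expected 6)

No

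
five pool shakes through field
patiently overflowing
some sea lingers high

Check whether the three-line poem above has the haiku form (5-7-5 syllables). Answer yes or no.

Yes

Line 1: "five pool shakes through field": 1+1+1+1+1 = 5 ✓
Line 2: "patiently overflowing": 3+4 = 7 ✓
Line 3: "some sea lingers high": 1+1+2+1 = 5 ✓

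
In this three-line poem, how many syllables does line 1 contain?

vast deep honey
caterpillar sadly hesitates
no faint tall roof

Line 1: vast (1), deep (1), honey (2) → 4

4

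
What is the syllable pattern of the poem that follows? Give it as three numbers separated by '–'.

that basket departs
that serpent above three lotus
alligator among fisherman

5–8–9

Line 1: that (1), basket (2), departs (2) → 5
Line 2: that (1), serpent (2), above (2), three (1), lotus (2) → 8
Line 3: alligator (4), among (2), fisherman (3) → 9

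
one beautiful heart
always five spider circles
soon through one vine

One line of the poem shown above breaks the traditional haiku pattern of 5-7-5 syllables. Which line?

Line 3

Line 1: one (1), beautiful (3), heart (1) → 5 ✓
Line 2: always (2), five (1), spider (2), circles (2) → 7 ✓
Line 3: soon (1), through (1), one (1), vine (1) → 4 (expected 5)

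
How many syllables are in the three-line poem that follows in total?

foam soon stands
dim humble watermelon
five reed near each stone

15

Line 1: "foam soon stands": 1+1+1 = 3
Line 2: "dim humble watermelon": 1+2+4 = 7
Line 3: "five reed near each stone": 1+1+1+1+1 = 5
Total: 3 + 7 + 5 = 15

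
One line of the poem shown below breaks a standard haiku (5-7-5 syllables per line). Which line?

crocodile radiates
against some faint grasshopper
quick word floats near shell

Line 1: "crocodile radiates": 3+3 = 6 (expected 5)
Line 2: "against some faint grasshopper": 2+1+1+3 = 7 ✓
Line 3: "quick word floats near shell": 1+1+1+1+1 = 5 ✓

Line 1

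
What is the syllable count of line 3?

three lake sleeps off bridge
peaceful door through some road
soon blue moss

3

Line 3: soon(1) + blue(1) + moss(1) = 3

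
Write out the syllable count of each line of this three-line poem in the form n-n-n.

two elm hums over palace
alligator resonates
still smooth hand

Line 1: "two elm hums over palace": 1+1+1+2+2 = 7
Line 2: "alligator resonates": 4+3 = 7
Line 3: "still smooth hand": 1+1+1 = 3

7-7-3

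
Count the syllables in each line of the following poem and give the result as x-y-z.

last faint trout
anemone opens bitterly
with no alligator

3-9-6

Line 1: "last faint trout": 1+1+1 = 3
Line 2: "anemone opens bitterly": 4+2+3 = 9
Line 3: "with no alligator": 1+1+4 = 6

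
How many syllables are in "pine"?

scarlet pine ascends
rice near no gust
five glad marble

1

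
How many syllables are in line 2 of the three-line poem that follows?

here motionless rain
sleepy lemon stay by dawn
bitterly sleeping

7

Line 2: sleepy(2) + lemon(2) + stay(1) + by(1) + dawn(1) = 7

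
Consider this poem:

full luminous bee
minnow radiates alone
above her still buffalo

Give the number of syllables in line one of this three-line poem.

Line one: full (1), luminous (3), bee (1) → 5

5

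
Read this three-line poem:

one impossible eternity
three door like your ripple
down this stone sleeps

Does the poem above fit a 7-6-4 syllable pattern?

Line 1: one (1), impossible (4), eternity (4) → 9 (expected 7)
Line 2: three (1), door (1), like (1), your (1), ripple (2) → 6 ✓
Line 3: down (1), this (1), stone (1), sleeps (1) → 4 ✓

No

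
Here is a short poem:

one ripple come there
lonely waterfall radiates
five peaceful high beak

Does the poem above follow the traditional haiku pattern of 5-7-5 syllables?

Line 1: "one ripple come there": 1+2+1+1 = 5 ✓
Line 2: "lonely waterfall radiates": 2+3+3 = 8 (expected 7)
Line 3: "five peaceful high beak": 1+2+1+1 = 5 ✓

No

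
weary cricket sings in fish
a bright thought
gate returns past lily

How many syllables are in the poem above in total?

Line 1: weary(2) + cricket(2) + sings(1) + in(1) + fish(1) = 7
Line 2: a(1) + bright(1) + thought(1) = 3
Line 3: gate(1) + returns(2) + past(1) + lily(2) = 6
Total: 7 + 3 + 6 = 16

16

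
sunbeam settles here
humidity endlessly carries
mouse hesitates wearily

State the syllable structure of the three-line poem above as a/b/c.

5/9/7

Line 1: "sunbeam settles here": 2+2+1 = 5
Line 2: "humidity endlessly carries": 4+3+2 = 9
Line 3: "mouse hesitates wearily": 1+3+3 = 7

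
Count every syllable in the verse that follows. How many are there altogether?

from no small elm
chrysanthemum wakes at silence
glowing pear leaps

Line 1: from(1) + no(1) + small(1) + elm(1) = 4
Line 2: chrysanthemum(4) + wakes(1) + at(1) + silence(2) = 8
Line 3: glowing(2) + pear(1) + leaps(1) = 4
Total: 4 + 8 + 4 = 16

16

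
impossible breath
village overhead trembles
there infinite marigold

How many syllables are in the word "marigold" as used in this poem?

3

"marigold" has 3 syllables.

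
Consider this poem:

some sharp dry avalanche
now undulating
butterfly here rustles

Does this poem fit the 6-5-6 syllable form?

Yes

Line 1: "some sharp dry avalanche": 1+1+1+3 = 6 ✓
Line 2: "now undulating": 1+4 = 5 ✓
Line 3: "butterfly here rustles": 3+1+2 = 6 ✓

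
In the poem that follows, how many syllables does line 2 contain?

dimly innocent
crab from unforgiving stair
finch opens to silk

Line 2: crab(1) + from(1) + unforgiving(4) + stair(1) = 7

7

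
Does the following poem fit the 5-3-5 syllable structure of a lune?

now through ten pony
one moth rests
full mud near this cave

Yes

Line 1: now(1) + through(1) + ten(1) + pony(2) = 5 ✓
Line 2: one(1) + moth(1) + rests(1) = 3 ✓
Line 3: full(1) + mud(1) + near(1) + this(1) + cave(1) = 5 ✓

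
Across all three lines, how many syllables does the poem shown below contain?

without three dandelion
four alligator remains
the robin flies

18

Line 1: "without three dandelion": 2+1+4 = 7
Line 2: "four alligator remains": 1+4+2 = 7
Line 3: "the robin flies": 1+2+1 = 4
Total: 7 + 7 + 4 = 18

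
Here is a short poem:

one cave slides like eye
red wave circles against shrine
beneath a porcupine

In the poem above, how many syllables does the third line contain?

The third line: beneath(2) + a(1) + porcupine(3) = 6

6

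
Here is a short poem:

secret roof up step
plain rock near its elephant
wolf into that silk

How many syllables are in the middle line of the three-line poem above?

7

The middle line: "plain rock near its elephant": 1+1+1+1+3 = 7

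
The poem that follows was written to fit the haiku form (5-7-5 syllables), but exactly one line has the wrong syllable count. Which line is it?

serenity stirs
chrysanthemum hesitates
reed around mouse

Line 3

Line 1: "serenity stirs": 4+1 = 5 ✓
Line 2: "chrysanthemum hesitates": 4+3 = 7 ✓
Line 3: "reed around mouse": 1+2+1 = 4 (expected 5)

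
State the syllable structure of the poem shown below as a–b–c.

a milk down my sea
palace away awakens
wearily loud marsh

5–7–5

Line 1: "a milk down my sea": 1+1+1+1+1 = 5
Line 2: "palace away awakens": 2+2+3 = 7
Line 3: "wearily loud marsh": 3+1+1 = 5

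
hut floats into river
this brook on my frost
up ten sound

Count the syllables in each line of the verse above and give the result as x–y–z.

6–5–3

Line 1: "hut floats into river": 1+1+2+2 = 6
Line 2: "this brook on my frost": 1+1+1+1+1 = 5
Line 3: "up ten sound": 1+1+1 = 3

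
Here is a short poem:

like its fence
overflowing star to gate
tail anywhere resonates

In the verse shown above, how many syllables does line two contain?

Line two: "overflowing star to gate": 4+1+1+1 = 7

7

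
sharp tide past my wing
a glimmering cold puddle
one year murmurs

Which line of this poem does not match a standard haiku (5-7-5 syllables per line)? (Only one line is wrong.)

The third line

Line 1: sharp(1) + tide(1) + past(1) + my(1) + wing(1) = 5 ✓
Line 2: a(1) + glimmering(3) + cold(1) + puddle(2) = 7 ✓
Line 3: one(1) + year(1) + murmurs(2) = 4 (expected 5)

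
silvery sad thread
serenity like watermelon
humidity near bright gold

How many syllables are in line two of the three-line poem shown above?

9

Line two: "serenity like watermelon": 4+1+4 = 9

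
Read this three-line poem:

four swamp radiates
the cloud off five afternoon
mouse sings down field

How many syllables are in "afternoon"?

3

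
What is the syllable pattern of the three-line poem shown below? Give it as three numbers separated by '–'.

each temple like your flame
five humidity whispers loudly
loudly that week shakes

Line 1: "each temple like your flame": 1+2+1+1+1 = 6
Line 2: "five humidity whispers loudly": 1+4+2+2 = 9
Line 3: "loudly that week shakes": 2+1+1+1 = 5

6–9–5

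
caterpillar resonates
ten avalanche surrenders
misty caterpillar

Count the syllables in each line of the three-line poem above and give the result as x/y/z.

7/7/6

Line 1: "caterpillar resonates": 4+3 = 7
Line 2: "ten avalanche surrenders": 1+3+3 = 7
Line 3: "misty caterpillar": 2+4 = 6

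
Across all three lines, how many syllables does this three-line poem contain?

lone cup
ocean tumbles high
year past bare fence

Line 1: lone(1) + cup(1) = 2
Line 2: ocean(2) + tumbles(2) + high(1) = 5
Line 3: year(1) + past(1) + bare(1) + fence(1) = 4
Total: 2 + 5 + 4 = 11

11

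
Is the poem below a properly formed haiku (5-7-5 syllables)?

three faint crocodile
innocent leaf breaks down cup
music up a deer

Yes

Line 1: "three faint crocodile": 1+1+3 = 5 ✓
Line 2: "innocent leaf breaks down cup": 3+1+1+1+1 = 7 ✓
Line 3: "music up a deer": 2+1+1+1 = 5 ✓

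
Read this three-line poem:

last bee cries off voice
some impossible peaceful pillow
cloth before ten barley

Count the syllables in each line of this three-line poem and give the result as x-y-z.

Line 1: last (1), bee (1), cries (1), off (1), voice (1) → 5
Line 2: some (1), impossible (4), peaceful (2), pillow (2) → 9
Line 3: cloth (1), before (2), ten (1), barley (2) → 6

5-9-6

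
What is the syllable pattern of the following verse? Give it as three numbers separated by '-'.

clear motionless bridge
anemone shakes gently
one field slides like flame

Line 1: clear (1), motionless (3), bridge (1) → 5
Line 2: anemone (4), shakes (1), gently (2) → 7
Line 3: one (1), field (1), slides (1), like (1), flame (1) → 5

5-7-5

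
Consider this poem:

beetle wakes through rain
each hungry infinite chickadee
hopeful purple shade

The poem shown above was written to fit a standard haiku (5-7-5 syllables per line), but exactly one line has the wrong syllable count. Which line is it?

The second line

Line 1: beetle (2), wakes (1), through (1), rain (1) → 5 ✓
Line 2: each (1), hungry (2), infinite (3), chickadee (3) → 9 (expected 7)
Line 3: hopeful (2), purple (2), shade (1) → 5 ✓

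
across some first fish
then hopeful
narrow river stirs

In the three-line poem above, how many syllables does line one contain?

5

Line one: across (2), some (1), first (1), fish (1) → 5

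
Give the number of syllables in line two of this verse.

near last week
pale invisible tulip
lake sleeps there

7

Line two: pale(1) + invisible(4) + tulip(2) = 7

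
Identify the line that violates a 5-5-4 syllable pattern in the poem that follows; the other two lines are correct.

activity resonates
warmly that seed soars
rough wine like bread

Line 1: activity (4), resonates (3) → 7 (expected 5)
Line 2: warmly (2), that (1), seed (1), soars (1) → 5 ✓
Line 3: rough (1), wine (1), like (1), bread (1) → 4 ✓

Line 1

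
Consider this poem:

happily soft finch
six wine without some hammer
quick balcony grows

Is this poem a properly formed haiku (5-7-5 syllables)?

Line 1: happily(3) + soft(1) + finch(1) = 5 ✓
Line 2: six(1) + wine(1) + without(2) + some(1) + hammer(2) = 7 ✓
Line 3: quick(1) + balcony(3) + grows(1) = 5 ✓

Yes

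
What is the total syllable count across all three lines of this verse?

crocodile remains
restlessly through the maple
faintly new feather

Line 1: crocodile (3), remains (2) → 5
Line 2: restlessly (3), through (1), the (1), maple (2) → 7
Line 3: faintly (2), new (1), feather (2) → 5
Total: 5 + 7 + 5 = 17

17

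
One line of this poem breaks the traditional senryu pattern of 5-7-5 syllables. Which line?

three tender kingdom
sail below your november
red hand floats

The third line

Line 1: three (1), tender (2), kingdom (2) → 5 ✓
Line 2: sail (1), below (2), your (1), november (3) → 7 ✓
Line 3: red (1), hand (1), floats (1) → 3 (expected 5)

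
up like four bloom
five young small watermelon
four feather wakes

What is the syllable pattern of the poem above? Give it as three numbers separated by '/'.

Line 1: up (1), like (1), four (1), bloom (1) → 4
Line 2: five (1), young (1), small (1), watermelon (4) → 7
Line 3: four (1), feather (2), wakes (1) → 4

4/7/4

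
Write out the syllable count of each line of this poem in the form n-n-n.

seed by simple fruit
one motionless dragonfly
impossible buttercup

5-7-7

Line 1: seed(1) + by(1) + simple(2) + fruit(1) = 5
Line 2: one(1) + motionless(3) + dragonfly(3) = 7
Line 3: impossible(4) + buttercup(3) = 7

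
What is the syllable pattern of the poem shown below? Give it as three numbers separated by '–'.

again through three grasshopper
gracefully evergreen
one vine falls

Line 1: again(2) + through(1) + three(1) + grasshopper(3) = 7
Line 2: gracefully(3) + evergreen(3) = 6
Line 3: one(1) + vine(1) + falls(1) = 3

7–6–3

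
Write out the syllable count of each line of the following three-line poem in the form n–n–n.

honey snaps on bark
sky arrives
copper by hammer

Line 1: honey(2) + snaps(1) + on(1) + bark(1) = 5
Line 2: sky(1) + arrives(2) = 3
Line 3: copper(2) + by(1) + hammer(2) = 5

5–3–5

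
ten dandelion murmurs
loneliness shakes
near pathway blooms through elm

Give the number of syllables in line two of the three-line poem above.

Line two: loneliness (3), shakes (1) → 4

4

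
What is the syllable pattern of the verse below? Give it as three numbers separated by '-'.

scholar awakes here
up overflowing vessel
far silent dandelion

Line 1: "scholar awakes here": 2+2+1 = 5
Line 2: "up overflowing vessel": 1+4+2 = 7
Line 3: "far silent dandelion": 1+2+4 = 7

5-7-7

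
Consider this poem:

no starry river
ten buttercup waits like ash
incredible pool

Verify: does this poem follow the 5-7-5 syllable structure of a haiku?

Yes

Line 1: "no starry river": 1+2+2 = 5 ✓
Line 2: "ten buttercup waits like ash": 1+3+1+1+1 = 7 ✓
Line 3: "incredible pool": 4+1 = 5 ✓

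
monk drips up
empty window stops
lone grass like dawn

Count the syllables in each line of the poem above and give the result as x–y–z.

3–5–4

Line 1: monk (1), drips (1), up (1) → 3
Line 2: empty (2), window (2), stops (1) → 5
Line 3: lone (1), grass (1), like (1), dawn (1) → 4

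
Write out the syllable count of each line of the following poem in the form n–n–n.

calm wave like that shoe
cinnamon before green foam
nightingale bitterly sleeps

Line 1: "calm wave like that shoe": 1+1+1+1+1 = 5
Line 2: "cinnamon before green foam": 3+2+1+1 = 7
Line 3: "nightingale bitterly sleeps": 3+3+1 = 7

5–7–7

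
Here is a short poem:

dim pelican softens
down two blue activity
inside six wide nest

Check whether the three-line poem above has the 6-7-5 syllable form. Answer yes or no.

Yes

Line 1: dim(1) + pelican(3) + softens(2) = 6 ✓
Line 2: down(1) + two(1) + blue(1) + activity(4) = 7 ✓
Line 3: inside(2) + six(1) + wide(1) + nest(1) = 5 ✓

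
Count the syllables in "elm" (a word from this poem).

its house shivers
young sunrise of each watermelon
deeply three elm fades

1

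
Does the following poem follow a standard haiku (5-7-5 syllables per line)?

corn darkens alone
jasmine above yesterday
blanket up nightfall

Yes

Line 1: corn(1) + darkens(2) + alone(2) = 5 ✓
Line 2: jasmine(2) + above(2) + yesterday(3) = 7 ✓
Line 3: blanket(2) + up(1) + nightfall(2) = 5 ✓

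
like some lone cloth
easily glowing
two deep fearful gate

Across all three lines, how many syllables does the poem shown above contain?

14

Line 1: like(1) + some(1) + lone(1) + cloth(1) = 4
Line 2: easily(3) + glowing(2) = 5
Line 3: two(1) + deep(1) + fearful(2) + gate(1) = 5
Total: 4 + 5 + 5 = 14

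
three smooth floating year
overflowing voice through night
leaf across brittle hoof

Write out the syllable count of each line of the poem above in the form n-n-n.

5-7-6

Line 1: three (1), smooth (1), floating (2), year (1) → 5
Line 2: overflowing (4), voice (1), through (1), night (1) → 7
Line 3: leaf (1), across (2), brittle (2), hoof (1) → 6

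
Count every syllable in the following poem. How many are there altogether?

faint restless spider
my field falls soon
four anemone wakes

Line 1: "faint restless spider": 1+2+2 = 5
Line 2: "my field falls soon": 1+1+1+1 = 4
Line 3: "four anemone wakes": 1+4+1 = 6
Total: 5 + 4 + 6 = 15

15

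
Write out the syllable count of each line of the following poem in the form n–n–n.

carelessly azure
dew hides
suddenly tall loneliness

5–2–7

Line 1: carelessly(3) + azure(2) = 5
Line 2: dew(1) + hides(1) = 2
Line 3: suddenly(3) + tall(1) + loneliness(3) = 7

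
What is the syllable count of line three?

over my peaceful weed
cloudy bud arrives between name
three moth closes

4

Line three: three (1), moth (1), closes (2) → 4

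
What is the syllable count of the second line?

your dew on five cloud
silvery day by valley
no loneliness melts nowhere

7

The second line: silvery(3) + day(1) + by(1) + valley(2) = 7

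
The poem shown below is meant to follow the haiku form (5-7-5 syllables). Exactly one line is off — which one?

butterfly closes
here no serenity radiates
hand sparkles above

The second line

Line 1: "butterfly closes": 3+2 = 5 ✓
Line 2: "here no serenity radiates": 1+1+4+3 = 9 (expected 7)
Line 3: "hand sparkles above": 1+2+2 = 5 ✓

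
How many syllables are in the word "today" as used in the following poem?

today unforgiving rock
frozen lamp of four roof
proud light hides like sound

2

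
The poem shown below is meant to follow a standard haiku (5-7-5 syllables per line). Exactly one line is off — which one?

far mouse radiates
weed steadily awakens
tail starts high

The third line

Line 1: "far mouse radiates": 1+1+3 = 5 ✓
Line 2: "weed steadily awakens": 1+3+3 = 7 ✓
Line 3: "tail starts high": 1+1+1 = 3 (expected 5)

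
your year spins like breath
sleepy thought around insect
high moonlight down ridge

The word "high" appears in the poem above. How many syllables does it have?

1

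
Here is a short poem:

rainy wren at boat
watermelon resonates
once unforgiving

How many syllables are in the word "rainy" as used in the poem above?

2

"rainy" has 2 syllables.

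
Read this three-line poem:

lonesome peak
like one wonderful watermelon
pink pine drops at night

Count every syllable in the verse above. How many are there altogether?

Line 1: lonesome(2) + peak(1) = 3
Line 2: like(1) + one(1) + wonderful(3) + watermelon(4) = 9
Line 3: pink(1) + pine(1) + drops(1) + at(1) + night(1) = 5
Total: 3 + 9 + 5 = 17

17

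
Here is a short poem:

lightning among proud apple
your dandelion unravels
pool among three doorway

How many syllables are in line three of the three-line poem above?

6

Line three: "pool among three doorway": 1+2+1+2 = 6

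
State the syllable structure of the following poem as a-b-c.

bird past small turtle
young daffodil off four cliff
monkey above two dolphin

Line 1: bird(1) + past(1) + small(1) + turtle(2) = 5
Line 2: young(1) + daffodil(3) + off(1) + four(1) + cliff(1) = 7
Line 3: monkey(2) + above(2) + two(1) + dolphin(2) = 7

5-7-7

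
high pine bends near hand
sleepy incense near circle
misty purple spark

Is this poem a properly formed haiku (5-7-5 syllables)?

Line 1: "high pine bends near hand": 1+1+1+1+1 = 5 ✓
Line 2: "sleepy incense near circle": 2+2+1+2 = 7 ✓
Line 3: "misty purple spark": 2+2+1 = 5 ✓

Yes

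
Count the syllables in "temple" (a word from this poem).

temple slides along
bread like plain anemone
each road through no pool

2

"temple" has 2 syllables.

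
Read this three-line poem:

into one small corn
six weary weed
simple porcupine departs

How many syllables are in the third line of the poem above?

The third line: simple(2) + porcupine(3) + departs(2) = 7

7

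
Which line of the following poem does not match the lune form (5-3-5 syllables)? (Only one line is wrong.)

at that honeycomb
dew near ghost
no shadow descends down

Line 1: at (1), that (1), honeycomb (3) → 5 ✓
Line 2: dew (1), near (1), ghost (1) → 3 ✓
Line 3: no (1), shadow (2), descends (2), down (1) → 6 (expected 5)

Line 3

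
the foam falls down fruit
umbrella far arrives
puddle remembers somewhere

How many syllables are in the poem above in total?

Line 1: the (1), foam (1), falls (1), down (1), fruit (1) → 5
Line 2: umbrella (3), far (1), arrives (2) → 6
Line 3: puddle (2), remembers (3), somewhere (2) → 7
Total: 5 + 6 + 7 = 18

18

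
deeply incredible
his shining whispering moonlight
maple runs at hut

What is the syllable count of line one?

Line one: deeply(2) + incredible(4) = 6

6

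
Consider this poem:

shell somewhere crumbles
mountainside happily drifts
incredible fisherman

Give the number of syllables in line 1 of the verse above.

5

Line 1: shell(1) + somewhere(2) + crumbles(2) = 5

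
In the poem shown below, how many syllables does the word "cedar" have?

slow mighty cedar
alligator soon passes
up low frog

2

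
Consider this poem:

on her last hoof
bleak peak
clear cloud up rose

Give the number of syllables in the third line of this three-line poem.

4

The third line: "clear cloud up rose": 1+1+1+1 = 4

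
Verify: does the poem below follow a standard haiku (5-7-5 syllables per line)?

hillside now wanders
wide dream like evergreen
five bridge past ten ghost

No

Line 1: hillside (2), now (1), wanders (2) → 5 ✓
Line 2: wide (1), dream (1), like (1), evergreen (3) → 6 (expected 7)
Line 3: five (1), bridge (1), past (1), ten (1), ghost (1) → 5 ✓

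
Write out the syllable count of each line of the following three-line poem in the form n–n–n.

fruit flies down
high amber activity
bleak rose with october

3–7–6

Line 1: fruit (1), flies (1), down (1) → 3
Line 2: high (1), amber (2), activity (4) → 7
Line 3: bleak (1), rose (1), with (1), october (3) → 6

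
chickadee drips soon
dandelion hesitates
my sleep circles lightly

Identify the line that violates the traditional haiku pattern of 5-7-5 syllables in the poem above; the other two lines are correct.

Line 3

Line 1: chickadee (3), drips (1), soon (1) → 5 ✓
Line 2: dandelion (4), hesitates (3) → 7 ✓
Line 3: my (1), sleep (1), circles (2), lightly (2) → 6 (expected 5)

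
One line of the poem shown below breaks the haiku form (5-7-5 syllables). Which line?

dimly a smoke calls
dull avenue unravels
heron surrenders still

Line 1: "dimly a smoke calls": 2+1+1+1 = 5 ✓
Line 2: "dull avenue unravels": 1+3+3 = 7 ✓
Line 3: "heron surrenders still": 2+3+1 = 6 (expected 5)

The third line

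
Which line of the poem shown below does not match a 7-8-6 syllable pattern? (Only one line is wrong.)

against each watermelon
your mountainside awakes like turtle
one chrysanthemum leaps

Line 1: "against each watermelon": 2+1+4 = 7 ✓
Line 2: "your mountainside awakes like turtle": 1+3+2+1+2 = 9 (expected 8)
Line 3: "one chrysanthemum leaps": 1+4+1 = 6 ✓

The second line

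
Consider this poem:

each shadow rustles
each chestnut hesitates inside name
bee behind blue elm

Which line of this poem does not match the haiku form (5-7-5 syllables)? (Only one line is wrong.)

Line 1: each(1) + shadow(2) + rustles(2) = 5 ✓
Line 2: each(1) + chestnut(2) + hesitates(3) + inside(2) + name(1) = 9 (expected 7)
Line 3: bee(1) + behind(2) + blue(1) + elm(1) = 5 ✓

The second line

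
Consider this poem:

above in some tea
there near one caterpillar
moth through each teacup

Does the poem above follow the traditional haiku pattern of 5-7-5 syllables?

Line 1: above(2) + in(1) + some(1) + tea(1) = 5 ✓
Line 2: there(1) + near(1) + one(1) + caterpillar(4) = 7 ✓
Line 3: moth(1) + through(1) + each(1) + teacup(2) = 5 ✓

Yes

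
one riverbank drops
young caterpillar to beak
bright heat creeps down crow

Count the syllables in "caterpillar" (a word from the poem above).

4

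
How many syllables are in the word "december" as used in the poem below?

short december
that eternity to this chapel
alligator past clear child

"december" has 3 syllables.

3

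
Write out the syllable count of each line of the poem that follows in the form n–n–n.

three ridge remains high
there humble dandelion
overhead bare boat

Line 1: three (1), ridge (1), remains (2), high (1) → 5
Line 2: there (1), humble (2), dandelion (4) → 7
Line 3: overhead (3), bare (1), boat (1) → 5

5–7–5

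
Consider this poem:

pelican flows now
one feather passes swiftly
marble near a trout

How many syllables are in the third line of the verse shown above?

The third line: "marble near a trout": 2+1+1+1 = 5

5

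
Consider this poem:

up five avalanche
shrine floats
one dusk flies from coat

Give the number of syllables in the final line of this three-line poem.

5

The final line: one (1), dusk (1), flies (1), from (1), coat (1) → 5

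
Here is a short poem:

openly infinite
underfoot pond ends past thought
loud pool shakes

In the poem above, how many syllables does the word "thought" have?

1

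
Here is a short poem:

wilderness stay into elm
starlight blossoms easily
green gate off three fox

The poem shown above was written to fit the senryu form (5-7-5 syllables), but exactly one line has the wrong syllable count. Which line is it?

Line 1: wilderness (3), stay (1), into (2), elm (1) → 7 (expected 5)
Line 2: starlight (2), blossoms (2), easily (3) → 7 ✓
Line 3: green (1), gate (1), off (1), three (1), fox (1) → 5 ✓

Line 1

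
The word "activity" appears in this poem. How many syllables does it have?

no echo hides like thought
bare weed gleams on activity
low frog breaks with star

4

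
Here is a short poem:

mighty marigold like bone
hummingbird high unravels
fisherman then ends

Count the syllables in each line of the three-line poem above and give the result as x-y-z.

7-7-5

Line 1: "mighty marigold like bone": 2+3+1+1 = 7
Line 2: "hummingbird high unravels": 3+1+3 = 7
Line 3: "fisherman then ends": 3+1+1 = 5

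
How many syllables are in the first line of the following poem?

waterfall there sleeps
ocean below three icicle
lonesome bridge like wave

5

The first line: "waterfall there sleeps": 3+1+1 = 5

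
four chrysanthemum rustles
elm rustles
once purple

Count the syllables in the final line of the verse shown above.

The final line: once (1), purple (2) → 3

3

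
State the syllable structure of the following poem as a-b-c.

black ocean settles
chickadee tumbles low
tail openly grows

5-6-5

Line 1: black(1) + ocean(2) + settles(2) = 5
Line 2: chickadee(3) + tumbles(2) + low(1) = 6
Line 3: tail(1) + openly(3) + grows(1) = 5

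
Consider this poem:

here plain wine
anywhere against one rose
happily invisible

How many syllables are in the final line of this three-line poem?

7

The final line: "happily invisible": 3+4 = 7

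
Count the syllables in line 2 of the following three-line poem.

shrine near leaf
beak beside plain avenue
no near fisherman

Line 2: beak(1) + beside(2) + plain(1) + avenue(3) = 7

7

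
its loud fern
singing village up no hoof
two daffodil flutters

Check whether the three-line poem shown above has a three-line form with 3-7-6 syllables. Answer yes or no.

Line 1: its(1) + loud(1) + fern(1) = 3 ✓
Line 2: singing(2) + village(2) + up(1) + no(1) + hoof(1) = 7 ✓
Line 3: two(1) + daffodil(3) + flutters(2) = 6 ✓

Yes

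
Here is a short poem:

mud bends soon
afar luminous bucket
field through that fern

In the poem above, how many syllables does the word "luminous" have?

3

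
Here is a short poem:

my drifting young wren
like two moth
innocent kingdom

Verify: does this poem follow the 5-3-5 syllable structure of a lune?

Line 1: my (1), drifting (2), young (1), wren (1) → 5 ✓
Line 2: like (1), two (1), moth (1) → 3 ✓
Line 3: innocent (3), kingdom (2) → 5 ✓

Yes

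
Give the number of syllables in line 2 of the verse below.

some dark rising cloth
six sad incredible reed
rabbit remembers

7

Line 2: six(1) + sad(1) + incredible(4) + reed(1) = 7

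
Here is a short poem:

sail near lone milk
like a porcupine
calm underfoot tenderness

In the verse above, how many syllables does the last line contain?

7

The last line: calm (1), underfoot (3), tenderness (3) → 7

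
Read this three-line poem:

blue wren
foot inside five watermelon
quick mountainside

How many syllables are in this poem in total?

Line 1: blue(1) + wren(1) = 2
Line 2: foot(1) + inside(2) + five(1) + watermelon(4) = 8
Line 3: quick(1) + mountainside(3) = 4
Total: 2 + 8 + 4 = 14

14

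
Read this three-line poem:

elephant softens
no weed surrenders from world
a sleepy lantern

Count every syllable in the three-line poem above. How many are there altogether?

17

Line 1: elephant(3) + softens(2) = 5
Line 2: no(1) + weed(1) + surrenders(3) + from(1) + world(1) = 7
Line 3: a(1) + sleepy(2) + lantern(2) = 5
Total: 5 + 7 + 5 = 17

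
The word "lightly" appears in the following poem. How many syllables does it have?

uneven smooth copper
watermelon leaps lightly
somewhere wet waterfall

"lightly" has 2 syllables.

2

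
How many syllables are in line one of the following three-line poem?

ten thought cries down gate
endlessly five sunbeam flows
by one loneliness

5

Line one: ten(1) + thought(1) + cries(1) + down(1) + gate(1) = 5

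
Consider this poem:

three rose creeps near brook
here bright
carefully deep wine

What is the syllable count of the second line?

2

The second line: "here bright": 1+1 = 2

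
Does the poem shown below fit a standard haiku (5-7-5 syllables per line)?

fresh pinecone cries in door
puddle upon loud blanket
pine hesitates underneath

Line 1: "fresh pinecone cries in door": 1+2+1+1+1 = 6 (expected 5)
Line 2: "puddle upon loud blanket": 2+2+1+2 = 7 ✓
Line 3: "pine hesitates underneath": 1+3+3 = 7 (expected 5)

No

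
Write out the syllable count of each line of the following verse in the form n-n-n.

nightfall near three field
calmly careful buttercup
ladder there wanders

5-7-5

Line 1: "nightfall near three field": 2+1+1+1 = 5
Line 2: "calmly careful buttercup": 2+2+3 = 7
Line 3: "ladder there wanders": 2+1+2 = 5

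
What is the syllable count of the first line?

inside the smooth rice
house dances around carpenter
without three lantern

The first line: "inside the smooth rice": 2+1+1+1 = 5

5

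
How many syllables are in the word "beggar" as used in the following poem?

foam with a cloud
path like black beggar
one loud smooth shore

2

"beggar" has 2 syllables.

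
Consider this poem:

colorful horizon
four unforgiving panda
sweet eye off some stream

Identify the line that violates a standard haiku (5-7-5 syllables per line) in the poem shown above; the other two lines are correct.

Line 1

Line 1: colorful(3) + horizon(3) = 6 (expected 5)
Line 2: four(1) + unforgiving(4) + panda(2) = 7 ✓
Line 3: sweet(1) + eye(1) + off(1) + some(1) + stream(1) = 5 ✓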